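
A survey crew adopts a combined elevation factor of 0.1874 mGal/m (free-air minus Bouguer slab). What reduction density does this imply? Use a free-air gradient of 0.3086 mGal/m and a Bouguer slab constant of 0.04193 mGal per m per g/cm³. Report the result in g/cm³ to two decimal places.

2.89

0.1874 = 0.3086 − 0.04193 × ρ
ρ = (0.3086 − 0.1874) / 0.04193 = 2.89 g/cm³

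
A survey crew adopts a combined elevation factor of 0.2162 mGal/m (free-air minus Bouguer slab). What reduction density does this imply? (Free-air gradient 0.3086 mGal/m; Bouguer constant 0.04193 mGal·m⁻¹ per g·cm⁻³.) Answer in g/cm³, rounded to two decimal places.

0.2162 = 0.3086 − 0.04193 × ρ
ρ = (0.3086 − 0.2162) / 0.04193 = 2.20 g/cm³

2.20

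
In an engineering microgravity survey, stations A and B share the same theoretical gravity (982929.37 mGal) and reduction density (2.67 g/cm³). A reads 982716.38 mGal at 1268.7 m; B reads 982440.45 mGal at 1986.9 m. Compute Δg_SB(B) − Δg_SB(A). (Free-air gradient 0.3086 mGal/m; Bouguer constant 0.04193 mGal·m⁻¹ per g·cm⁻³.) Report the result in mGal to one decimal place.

-134.7

Δg_SB(A) = 982716.38 − 982929.37 + 0.3086×1268.7 − 0.04193×2.67×1268.7 = 36.50 mGal
Δg_SB(B) = 982440.45 − 982929.37 + 0.3086×1986.9 − 0.04193×2.67×1986.9 = -98.20 mGal
Difference = -98.20 − (36.50) = -134.70 mGal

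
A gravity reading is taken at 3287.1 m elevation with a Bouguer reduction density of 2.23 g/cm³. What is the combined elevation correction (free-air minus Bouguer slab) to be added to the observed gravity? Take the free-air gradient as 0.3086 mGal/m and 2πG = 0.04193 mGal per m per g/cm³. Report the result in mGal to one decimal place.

707.0

Combined gradient = 0.3086 − 0.04193 × 2.23 = 0.2150961 mGal/m
Combined elevation correction = 0.2150961 × 3287.1 = 707.0 mGal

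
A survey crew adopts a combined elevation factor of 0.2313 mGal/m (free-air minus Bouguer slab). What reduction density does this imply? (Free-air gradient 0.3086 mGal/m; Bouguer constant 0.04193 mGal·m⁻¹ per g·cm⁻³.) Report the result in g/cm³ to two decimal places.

0.2313 = 0.3086 − 0.04193 × ρ
ρ = (0.3086 − 0.2313) / 0.04193 = 1.84 g/cm³

1.84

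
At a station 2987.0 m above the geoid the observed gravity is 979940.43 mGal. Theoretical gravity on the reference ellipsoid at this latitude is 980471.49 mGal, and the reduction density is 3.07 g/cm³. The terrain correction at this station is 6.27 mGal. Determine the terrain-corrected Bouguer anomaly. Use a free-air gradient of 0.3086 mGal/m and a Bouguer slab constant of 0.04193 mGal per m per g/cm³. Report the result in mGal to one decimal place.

12.5

Free-air correction = 0.3086 × 2987.0 = 921.79 mGal
Free-air anomaly = 979940.43 − 980471.49 + (921.79) = 390.73 mGal
Bouguer slab correction = 0.04193 × 3.07 × 2987.0 = 384.50 mGal
Simple Bouguer anomaly = 390.73 − (384.50) = 6.23 mGal
Complete Bouguer anomaly = 6.23 + 6.27 = 12.50 mGal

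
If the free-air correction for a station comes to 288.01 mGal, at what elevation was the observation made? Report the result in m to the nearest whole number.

h = 288.01 / 0.3086 = 933.28 m

933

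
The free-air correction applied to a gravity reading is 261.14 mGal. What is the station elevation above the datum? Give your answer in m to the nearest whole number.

846

h = 261.14 / 0.3086 = 846.21 m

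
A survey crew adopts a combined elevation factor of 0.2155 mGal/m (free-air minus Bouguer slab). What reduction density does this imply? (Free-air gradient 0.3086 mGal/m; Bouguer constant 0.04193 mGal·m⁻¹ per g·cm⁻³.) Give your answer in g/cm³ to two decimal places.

0.2155 = 0.3086 − 0.04193 × ρ
ρ = (0.3086 − 0.2155) / 0.04193 = 2.22 g/cm³

2.22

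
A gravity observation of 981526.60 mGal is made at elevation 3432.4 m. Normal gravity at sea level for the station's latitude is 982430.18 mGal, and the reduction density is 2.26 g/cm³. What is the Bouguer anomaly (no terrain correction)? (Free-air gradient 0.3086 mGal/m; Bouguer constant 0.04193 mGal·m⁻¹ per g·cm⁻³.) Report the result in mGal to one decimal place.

Free-air correction = 0.3086 × 3432.4 = 1059.24 mGal
Free-air anomaly = 981526.60 − 982430.18 + (1059.24) = 155.66 mGal
Bouguer slab correction = 0.04193 × 2.26 × 3432.4 = 325.26 mGal
Simple Bouguer anomaly = 155.66 − (325.26) = -169.60 mGal

-169.6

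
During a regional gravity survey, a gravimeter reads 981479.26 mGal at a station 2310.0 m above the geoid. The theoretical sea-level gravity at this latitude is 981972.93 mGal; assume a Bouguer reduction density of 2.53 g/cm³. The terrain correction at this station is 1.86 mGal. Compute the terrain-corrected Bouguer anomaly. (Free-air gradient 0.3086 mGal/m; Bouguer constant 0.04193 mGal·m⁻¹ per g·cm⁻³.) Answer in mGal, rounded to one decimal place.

-24.0

Free-air correction = 0.3086 × 2310.0 = 712.87 mGal
Free-air anomaly = 981479.26 − 981972.93 + (712.87) = 219.20 mGal
Bouguer slab correction = 0.04193 × 2.53 × 2310.0 = 245.05 mGal
Simple Bouguer anomaly = 219.20 − (245.05) = -25.85 mGal
Complete Bouguer anomaly = -25.85 + 1.86 = -23.99 mGal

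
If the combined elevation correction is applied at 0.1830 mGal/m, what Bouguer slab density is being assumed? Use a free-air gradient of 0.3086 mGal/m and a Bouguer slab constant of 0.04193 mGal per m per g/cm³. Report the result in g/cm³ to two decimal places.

0.1830 = 0.3086 − 0.04193 × ρ
ρ = (0.3086 − 0.1830) / 0.04193 = 3.00 g/cm³

3.00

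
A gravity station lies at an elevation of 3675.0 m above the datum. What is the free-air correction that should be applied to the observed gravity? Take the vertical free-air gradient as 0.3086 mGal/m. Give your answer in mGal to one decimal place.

1134.1

Free-air correction = 0.3086 × 3675.0 = 1134.1 mGal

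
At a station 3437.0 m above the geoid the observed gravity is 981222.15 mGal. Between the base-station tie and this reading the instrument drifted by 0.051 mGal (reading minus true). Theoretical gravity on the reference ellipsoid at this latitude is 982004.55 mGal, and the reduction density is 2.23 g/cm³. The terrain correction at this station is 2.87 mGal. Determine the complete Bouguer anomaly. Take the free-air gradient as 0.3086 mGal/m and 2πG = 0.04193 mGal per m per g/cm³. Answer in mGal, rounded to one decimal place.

-40.3

Drift-corrected reading = 981222.15 − (0.051) = 981222.099 mGal
Free-air correction = 0.3086 × 3437.0 = 1060.66 mGal
Free-air anomaly = 981222.099 − 982004.55 + (1060.66) = 278.209 mGal
Bouguer slab correction = 0.04193 × 2.23 × 3437.0 = 321.37 mGal
Simple Bouguer anomaly = 278.209 − (321.37) = -43.161 mGal
Complete Bouguer anomaly = -43.161 + 2.87 = -40.291 mGal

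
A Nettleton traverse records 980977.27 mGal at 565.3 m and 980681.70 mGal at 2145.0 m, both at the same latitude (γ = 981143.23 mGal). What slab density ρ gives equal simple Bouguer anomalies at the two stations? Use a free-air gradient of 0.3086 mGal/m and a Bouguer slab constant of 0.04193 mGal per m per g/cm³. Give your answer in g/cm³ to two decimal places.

Δg_obs = 980681.70 − 980977.27 = -295.57 mGal over Δh = 2145.0 − 565.3 = 1579.7 m
Equal Bouguer anomalies ⇒ Δg_obs + (0.3086 − 0.04193ρ)·Δh = 0
0.3086 − 0.04193ρ = −Δg_obs/Δh = 0.18711
ρ = (0.3086 − 0.18711) / 0.04193 = 2.90 g/cm³

2.90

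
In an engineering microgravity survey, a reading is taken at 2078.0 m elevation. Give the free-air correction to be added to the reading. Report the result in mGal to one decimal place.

Free-air correction = 0.3086 × 2078.0 = 641.3 mGal

641.3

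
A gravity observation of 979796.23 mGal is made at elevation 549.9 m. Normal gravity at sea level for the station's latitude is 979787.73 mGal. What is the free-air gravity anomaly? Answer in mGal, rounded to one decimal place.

Free-air correction = 0.3086 × 549.9 = 169.70 mGal
Free-air anomaly = 979796.23 − 979787.73 + (169.70) = 178.20 mGal

178.2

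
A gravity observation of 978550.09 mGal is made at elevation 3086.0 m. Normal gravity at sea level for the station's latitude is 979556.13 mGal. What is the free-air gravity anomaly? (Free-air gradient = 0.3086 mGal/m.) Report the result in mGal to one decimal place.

Free-air correction = 0.3086 × 3086.0 = 952.34 mGal
Free-air anomaly = 978550.09 − 979556.13 + (952.34) = -53.70 mGal

-53.7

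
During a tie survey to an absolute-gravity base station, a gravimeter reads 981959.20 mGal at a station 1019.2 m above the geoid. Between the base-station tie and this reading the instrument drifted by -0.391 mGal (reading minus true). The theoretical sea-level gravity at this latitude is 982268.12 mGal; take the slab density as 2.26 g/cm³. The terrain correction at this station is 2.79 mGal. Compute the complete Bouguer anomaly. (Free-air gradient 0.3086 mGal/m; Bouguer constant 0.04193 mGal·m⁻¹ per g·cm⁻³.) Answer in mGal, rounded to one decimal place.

-87.8

Drift-corrected reading = 981959.20 − (-0.391) = 981959.591 mGal
Free-air correction = 0.3086 × 1019.2 = 314.53 mGal
Free-air anomaly = 981959.591 − 982268.12 + (314.53) = 6.001 mGal
Bouguer slab correction = 0.04193 × 2.26 × 1019.2 = 96.58 mGal
Simple Bouguer anomaly = 6.001 − (96.58) = -90.579 mGal
Complete Bouguer anomaly = -90.579 + 2.79 = -87.789 mGal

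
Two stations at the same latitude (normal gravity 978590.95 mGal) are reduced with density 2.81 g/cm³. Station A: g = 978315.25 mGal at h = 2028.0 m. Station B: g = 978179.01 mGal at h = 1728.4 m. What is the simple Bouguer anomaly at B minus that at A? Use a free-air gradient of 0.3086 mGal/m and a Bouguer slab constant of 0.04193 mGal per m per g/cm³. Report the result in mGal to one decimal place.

Δg_SB(A) = 978315.25 − 978590.95 + 0.3086×2028.0 − 0.04193×2.81×2028.0 = 111.20 mGal
Δg_SB(B) = 978179.01 − 978590.95 + 0.3086×1728.4 − 0.04193×2.81×1728.4 = -82.20 mGal
Difference = -82.20 − (111.20) = -193.40 mGal

-193.4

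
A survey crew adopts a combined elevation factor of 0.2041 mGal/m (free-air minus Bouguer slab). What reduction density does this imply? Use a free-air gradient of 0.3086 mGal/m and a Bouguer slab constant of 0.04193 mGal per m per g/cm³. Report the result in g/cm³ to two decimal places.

0.2041 = 0.3086 − 0.04193 × ρ
ρ = (0.3086 − 0.2041) / 0.04193 = 2.49 g/cm³

2.49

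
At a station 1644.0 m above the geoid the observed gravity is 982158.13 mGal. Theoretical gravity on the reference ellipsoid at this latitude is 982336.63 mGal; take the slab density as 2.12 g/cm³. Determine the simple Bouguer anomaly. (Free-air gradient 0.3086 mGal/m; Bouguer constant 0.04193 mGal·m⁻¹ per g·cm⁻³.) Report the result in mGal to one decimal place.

Free-air correction = 0.3086 × 1644.0 = 507.34 mGal
Free-air anomaly = 982158.13 − 982336.63 + (507.34) = 328.84 mGal
Bouguer slab correction = 0.04193 × 2.12 × 1644.0 = 146.14 mGal
Simple Bouguer anomaly = 328.84 − (146.14) = 182.70 mGal

182.7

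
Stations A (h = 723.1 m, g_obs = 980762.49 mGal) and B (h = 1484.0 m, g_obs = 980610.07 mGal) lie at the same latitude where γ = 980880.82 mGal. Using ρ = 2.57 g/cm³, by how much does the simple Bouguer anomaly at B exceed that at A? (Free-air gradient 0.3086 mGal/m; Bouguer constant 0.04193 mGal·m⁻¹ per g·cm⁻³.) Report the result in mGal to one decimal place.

Δg_SB(A) = 980762.49 − 980880.82 + 0.3086×723.1 − 0.04193×2.57×723.1 = 26.90 mGal
Δg_SB(B) = 980610.07 − 980880.82 + 0.3086×1484.0 − 0.04193×2.57×1484.0 = 27.30 mGal
Difference = 27.30 − (26.90) = 0.40 mGal

0.4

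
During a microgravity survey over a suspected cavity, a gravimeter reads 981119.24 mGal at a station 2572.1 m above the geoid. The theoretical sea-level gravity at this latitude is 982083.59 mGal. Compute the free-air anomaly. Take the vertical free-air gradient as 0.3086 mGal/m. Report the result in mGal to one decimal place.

Free-air correction = 0.3086 × 2572.1 = 793.75 mGal
Free-air anomaly = 981119.24 − 982083.59 + (793.75) = -170.60 mGal

-170.6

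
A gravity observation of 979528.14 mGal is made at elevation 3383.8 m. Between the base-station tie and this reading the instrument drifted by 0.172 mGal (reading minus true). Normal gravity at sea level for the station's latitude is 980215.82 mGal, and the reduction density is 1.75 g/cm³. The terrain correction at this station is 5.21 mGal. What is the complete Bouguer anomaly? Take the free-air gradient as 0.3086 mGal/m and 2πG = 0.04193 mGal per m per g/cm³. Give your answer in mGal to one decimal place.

Drift-corrected reading = 979528.14 − (0.172) = 979527.968 mGal
Free-air correction = 0.3086 × 3383.8 = 1044.24 mGal
Free-air anomaly = 979527.968 − 980215.82 + (1044.24) = 356.388 mGal
Bouguer slab correction = 0.04193 × 1.75 × 3383.8 = 248.29 mGal
Simple Bouguer anomaly = 356.388 − (248.29) = 108.098 mGal
Complete Bouguer anomaly = 108.098 + 5.21 = 113.308 mGal

113.3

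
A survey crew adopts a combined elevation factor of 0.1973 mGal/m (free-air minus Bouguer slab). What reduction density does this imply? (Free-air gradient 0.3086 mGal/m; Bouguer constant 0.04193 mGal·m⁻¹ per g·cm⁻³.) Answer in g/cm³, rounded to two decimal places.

2.65

0.1973 = 0.3086 − 0.04193 × ρ
ρ = (0.3086 − 0.1973) / 0.04193 = 2.65 g/cm³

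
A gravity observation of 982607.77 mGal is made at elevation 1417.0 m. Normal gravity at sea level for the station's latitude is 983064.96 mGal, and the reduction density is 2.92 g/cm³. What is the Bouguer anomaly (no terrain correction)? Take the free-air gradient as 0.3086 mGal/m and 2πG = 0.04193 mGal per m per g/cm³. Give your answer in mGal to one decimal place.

Free-air correction = 0.3086 × 1417.0 = 437.29 mGal
Free-air anomaly = 982607.77 − 983064.96 + (437.29) = -19.90 mGal
Bouguer slab correction = 0.04193 × 2.92 × 1417.0 = 173.49 mGal
Simple Bouguer anomaly = -19.90 − (173.49) = -193.39 mGal

-193.4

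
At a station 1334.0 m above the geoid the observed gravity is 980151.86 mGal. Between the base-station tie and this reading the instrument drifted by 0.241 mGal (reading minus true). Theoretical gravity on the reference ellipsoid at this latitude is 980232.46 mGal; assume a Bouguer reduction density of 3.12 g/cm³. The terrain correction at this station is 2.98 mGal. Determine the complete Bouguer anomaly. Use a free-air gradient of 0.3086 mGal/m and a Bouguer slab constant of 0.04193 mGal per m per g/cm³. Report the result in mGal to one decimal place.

Drift-corrected reading = 980151.86 − (0.241) = 980151.619 mGal
Free-air correction = 0.3086 × 1334.0 = 411.67 mGal
Free-air anomaly = 980151.619 − 980232.46 + (411.67) = 330.829 mGal
Bouguer slab correction = 0.04193 × 3.12 × 1334.0 = 174.52 mGal
Simple Bouguer anomaly = 330.829 − (174.52) = 156.309 mGal
Complete Bouguer anomaly = 156.309 + 2.98 = 159.289 mGal

159.3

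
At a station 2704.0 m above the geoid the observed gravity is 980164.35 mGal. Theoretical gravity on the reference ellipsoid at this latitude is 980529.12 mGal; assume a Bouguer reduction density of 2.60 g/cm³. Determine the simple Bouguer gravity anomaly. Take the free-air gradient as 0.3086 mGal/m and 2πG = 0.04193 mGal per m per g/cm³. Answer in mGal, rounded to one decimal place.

Free-air correction = 0.3086 × 2704.0 = 834.45 mGal
Free-air anomaly = 980164.35 − 980529.12 + (834.45) = 469.68 mGal
Bouguer slab correction = 0.04193 × 2.60 × 2704.0 = 294.78 mGal
Simple Bouguer anomaly = 469.68 − (294.78) = 174.90 mGal

174.9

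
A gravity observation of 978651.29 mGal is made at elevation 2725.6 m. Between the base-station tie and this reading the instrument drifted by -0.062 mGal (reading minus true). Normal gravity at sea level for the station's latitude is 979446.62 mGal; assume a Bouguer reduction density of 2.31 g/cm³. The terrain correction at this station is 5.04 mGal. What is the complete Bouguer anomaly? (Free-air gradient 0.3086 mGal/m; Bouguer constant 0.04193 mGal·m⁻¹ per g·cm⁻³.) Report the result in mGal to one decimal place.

Drift-corrected reading = 978651.29 − (-0.062) = 978651.352 mGal
Free-air correction = 0.3086 × 2725.6 = 841.12 mGal
Free-air anomaly = 978651.352 − 979446.62 + (841.12) = 45.852 mGal
Bouguer slab correction = 0.04193 × 2.31 × 2725.6 = 264.00 mGal
Simple Bouguer anomaly = 45.852 − (264.00) = -218.148 mGal
Complete Bouguer anomaly = -218.148 + 5.04 = -213.108 mGal

-213.1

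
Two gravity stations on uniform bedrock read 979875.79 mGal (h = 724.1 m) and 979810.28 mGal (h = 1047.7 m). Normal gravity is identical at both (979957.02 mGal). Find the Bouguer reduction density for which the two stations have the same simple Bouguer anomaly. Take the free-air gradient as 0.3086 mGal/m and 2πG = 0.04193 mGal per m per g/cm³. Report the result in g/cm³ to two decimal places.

2.53

Δg_obs = 979810.28 − 979875.79 = -65.51 mGal over Δh = 1047.7 − 724.1 = 323.6 m
Equal Bouguer anomalies ⇒ Δg_obs + (0.3086 − 0.04193ρ)·Δh = 0
0.3086 − 0.04193ρ = −Δg_obs/Δh = 0.20244
ρ = (0.3086 − 0.20244) / 0.04193 = 2.53 g/cm³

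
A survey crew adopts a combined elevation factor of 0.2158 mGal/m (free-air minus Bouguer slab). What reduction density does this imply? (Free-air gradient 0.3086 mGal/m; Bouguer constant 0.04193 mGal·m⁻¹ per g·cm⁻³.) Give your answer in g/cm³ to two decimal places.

2.21

0.2158 = 0.3086 − 0.04193 × ρ
ρ = (0.3086 − 0.2158) / 0.04193 = 2.21 g/cm³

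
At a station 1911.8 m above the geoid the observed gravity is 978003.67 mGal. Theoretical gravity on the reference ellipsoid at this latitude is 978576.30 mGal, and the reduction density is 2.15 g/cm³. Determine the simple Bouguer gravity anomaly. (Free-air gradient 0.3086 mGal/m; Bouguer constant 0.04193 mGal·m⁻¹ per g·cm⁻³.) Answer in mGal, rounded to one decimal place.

-155.0

Free-air correction = 0.3086 × 1911.8 = 589.98 mGal
Free-air anomaly = 978003.67 − 978576.30 + (589.98) = 17.35 mGal
Bouguer slab correction = 0.04193 × 2.15 × 1911.8 = 172.35 mGal
Simple Bouguer anomaly = 17.35 − (172.35) = -155.00 mGal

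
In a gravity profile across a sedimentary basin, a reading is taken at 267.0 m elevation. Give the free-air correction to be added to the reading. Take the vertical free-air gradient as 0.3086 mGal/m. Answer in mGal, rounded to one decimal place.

82.4

Free-air correction = 0.3086 × 267.0 = 82.4 mGal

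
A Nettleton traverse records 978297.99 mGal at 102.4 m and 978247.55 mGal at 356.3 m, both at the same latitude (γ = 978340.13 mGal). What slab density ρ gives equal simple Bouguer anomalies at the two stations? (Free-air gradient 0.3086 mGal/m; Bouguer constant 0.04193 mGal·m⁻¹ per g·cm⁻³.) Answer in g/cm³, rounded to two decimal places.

Δg_obs = 978247.55 − 978297.99 = -50.44 mGal over Δh = 356.3 − 102.4 = 253.9 m
Equal Bouguer anomalies ⇒ Δg_obs + (0.3086 − 0.04193ρ)·Δh = 0
0.3086 − 0.04193ρ = −Δg_obs/Δh = 0.19866
ρ = (0.3086 − 0.19866) / 0.04193 = 2.62 g/cm³

2.62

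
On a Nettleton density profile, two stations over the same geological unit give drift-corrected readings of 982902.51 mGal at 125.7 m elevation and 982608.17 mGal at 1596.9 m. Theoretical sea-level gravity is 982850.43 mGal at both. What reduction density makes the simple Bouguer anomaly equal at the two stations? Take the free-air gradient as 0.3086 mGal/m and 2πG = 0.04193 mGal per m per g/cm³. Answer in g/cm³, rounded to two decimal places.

Δg_obs = 982608.17 − 982902.51 = -294.34 mGal over Δh = 1596.9 − 125.7 = 1471.2 m
Equal Bouguer anomalies ⇒ Δg_obs + (0.3086 − 0.04193ρ)·Δh = 0
0.3086 − 0.04193ρ = −Δg_obs/Δh = 0.20007
ρ = (0.3086 − 0.20007) / 0.04193 = 2.59 g/cm³

2.59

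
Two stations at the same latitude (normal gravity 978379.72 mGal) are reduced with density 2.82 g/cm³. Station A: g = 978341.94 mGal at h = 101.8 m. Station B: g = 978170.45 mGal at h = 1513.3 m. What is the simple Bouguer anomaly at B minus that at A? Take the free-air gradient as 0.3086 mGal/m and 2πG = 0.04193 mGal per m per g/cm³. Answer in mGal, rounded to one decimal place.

Δg_SB(A) = 978341.94 − 978379.72 + 0.3086×101.8 − 0.04193×2.82×101.8 = -18.40 mGal
Δg_SB(B) = 978170.45 − 978379.72 + 0.3086×1513.3 − 0.04193×2.82×1513.3 = 78.80 mGal
Difference = 78.80 − (-18.40) = 97.20 mGal

97.2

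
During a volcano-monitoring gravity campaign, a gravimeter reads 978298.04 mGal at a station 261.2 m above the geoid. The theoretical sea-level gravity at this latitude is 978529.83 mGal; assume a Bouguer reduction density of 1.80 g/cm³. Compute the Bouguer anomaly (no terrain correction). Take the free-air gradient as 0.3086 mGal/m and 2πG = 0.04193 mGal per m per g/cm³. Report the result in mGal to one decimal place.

Free-air correction = 0.3086 × 261.2 = 80.61 mGal
Free-air anomaly = 978298.04 − 978529.83 + (80.61) = -151.18 mGal
Bouguer slab correction = 0.04193 × 1.80 × 261.2 = 19.71 mGal
Simple Bouguer anomaly = -151.18 − (19.71) = -170.89 mGal

-170.9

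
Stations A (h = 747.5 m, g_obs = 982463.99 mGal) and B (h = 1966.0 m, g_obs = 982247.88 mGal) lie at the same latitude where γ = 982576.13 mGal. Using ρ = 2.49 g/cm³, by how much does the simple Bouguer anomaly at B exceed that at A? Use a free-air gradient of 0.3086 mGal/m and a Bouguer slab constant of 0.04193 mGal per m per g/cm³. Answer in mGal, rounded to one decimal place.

Δg_SB(A) = 982463.99 − 982576.13 + 0.3086×747.5 − 0.04193×2.49×747.5 = 40.50 mGal
Δg_SB(B) = 982247.88 − 982576.13 + 0.3086×1966.0 − 0.04193×2.49×1966.0 = 73.20 mGal
Difference = 73.20 − (40.50) = 32.70 mGal

32.7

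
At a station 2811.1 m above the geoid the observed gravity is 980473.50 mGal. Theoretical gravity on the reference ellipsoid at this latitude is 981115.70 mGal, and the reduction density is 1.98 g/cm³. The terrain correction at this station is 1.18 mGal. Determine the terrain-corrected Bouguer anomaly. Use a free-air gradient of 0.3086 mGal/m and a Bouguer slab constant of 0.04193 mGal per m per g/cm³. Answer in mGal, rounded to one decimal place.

-6.9

Free-air correction = 0.3086 × 2811.1 = 867.51 mGal
Free-air anomaly = 980473.50 − 981115.70 + (867.51) = 225.31 mGal
Bouguer slab correction = 0.04193 × 1.98 × 2811.1 = 233.38 mGal
Simple Bouguer anomaly = 225.31 − (233.38) = -8.07 mGal
Complete Bouguer anomaly = -8.07 + 1.18 = -6.89 mGal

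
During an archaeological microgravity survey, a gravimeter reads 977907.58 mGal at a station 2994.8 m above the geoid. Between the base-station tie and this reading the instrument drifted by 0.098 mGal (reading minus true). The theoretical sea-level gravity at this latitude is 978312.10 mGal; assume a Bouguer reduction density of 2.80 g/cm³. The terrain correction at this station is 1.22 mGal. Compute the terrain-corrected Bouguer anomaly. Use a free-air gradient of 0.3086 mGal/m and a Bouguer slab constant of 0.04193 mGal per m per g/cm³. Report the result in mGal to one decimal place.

Drift-corrected reading = 977907.58 − (0.098) = 977907.482 mGal
Free-air correction = 0.3086 × 2994.8 = 924.20 mGal
Free-air anomaly = 977907.482 − 978312.10 + (924.20) = 519.582 mGal
Bouguer slab correction = 0.04193 × 2.80 × 2994.8 = 351.60 mGal
Simple Bouguer anomaly = 519.582 − (351.60) = 167.982 mGal
Complete Bouguer anomaly = 167.982 + 1.22 = 169.202 mGal

169.2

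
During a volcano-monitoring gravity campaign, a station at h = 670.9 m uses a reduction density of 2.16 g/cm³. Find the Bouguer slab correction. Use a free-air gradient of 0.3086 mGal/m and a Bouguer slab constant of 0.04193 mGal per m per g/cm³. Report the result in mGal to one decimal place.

60.8

Bouguer slab correction = 0.04193 × 2.16 × 670.9 = 60.8 mGal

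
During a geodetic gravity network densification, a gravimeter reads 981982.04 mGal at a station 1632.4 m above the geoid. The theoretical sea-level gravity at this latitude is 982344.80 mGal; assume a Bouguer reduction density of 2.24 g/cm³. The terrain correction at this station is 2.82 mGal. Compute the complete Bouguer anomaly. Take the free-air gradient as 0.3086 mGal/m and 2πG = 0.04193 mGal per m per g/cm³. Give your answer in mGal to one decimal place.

-9.5

Free-air correction = 0.3086 × 1632.4 = 503.76 mGal
Free-air anomaly = 981982.04 − 982344.80 + (503.76) = 141.00 mGal
Bouguer slab correction = 0.04193 × 2.24 × 1632.4 = 153.32 mGal
Simple Bouguer anomaly = 141.00 − (153.32) = -12.32 mGal
Complete Bouguer anomaly = -12.32 + 2.82 = -9.50 mGal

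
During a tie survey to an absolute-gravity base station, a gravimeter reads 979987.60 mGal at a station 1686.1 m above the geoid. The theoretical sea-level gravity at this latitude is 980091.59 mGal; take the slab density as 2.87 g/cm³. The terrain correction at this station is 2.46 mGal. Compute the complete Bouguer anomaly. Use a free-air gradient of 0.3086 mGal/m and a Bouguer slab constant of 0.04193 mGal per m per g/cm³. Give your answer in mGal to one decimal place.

Free-air correction = 0.3086 × 1686.1 = 520.33 mGal
Free-air anomaly = 979987.60 − 980091.59 + (520.33) = 416.34 mGal
Bouguer slab correction = 0.04193 × 2.87 × 1686.1 = 202.90 mGal
Simple Bouguer anomaly = 416.34 − (202.90) = 213.44 mGal
Complete Bouguer anomaly = 213.44 + 2.46 = 215.90 mGal

215.9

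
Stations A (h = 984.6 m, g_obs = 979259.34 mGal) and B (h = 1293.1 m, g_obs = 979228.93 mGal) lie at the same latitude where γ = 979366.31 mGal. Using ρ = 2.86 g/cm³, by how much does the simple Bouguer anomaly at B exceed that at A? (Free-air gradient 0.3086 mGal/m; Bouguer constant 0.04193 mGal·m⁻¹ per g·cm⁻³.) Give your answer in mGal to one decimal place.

27.8

Δg_SB(A) = 979259.34 − 979366.31 + 0.3086×984.6 − 0.04193×2.86×984.6 = 78.80 mGal
Δg_SB(B) = 979228.93 − 979366.31 + 0.3086×1293.1 − 0.04193×2.86×1293.1 = 106.60 mGal
Difference = 106.60 − (78.80) = 27.80 mGal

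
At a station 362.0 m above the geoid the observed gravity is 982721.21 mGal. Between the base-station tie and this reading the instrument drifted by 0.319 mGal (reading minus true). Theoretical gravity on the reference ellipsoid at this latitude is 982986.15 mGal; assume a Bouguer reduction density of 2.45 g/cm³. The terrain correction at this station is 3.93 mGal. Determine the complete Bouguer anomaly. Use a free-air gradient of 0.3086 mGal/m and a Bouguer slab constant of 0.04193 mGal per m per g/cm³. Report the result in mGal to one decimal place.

-186.8

Drift-corrected reading = 982721.21 − (0.319) = 982720.891 mGal
Free-air correction = 0.3086 × 362.0 = 111.71 mGal
Free-air anomaly = 982720.891 − 982986.15 + (111.71) = -153.549 mGal
Bouguer slab correction = 0.04193 × 2.45 × 362.0 = 37.19 mGal
Simple Bouguer anomaly = -153.549 − (37.19) = -190.739 mGal
Complete Bouguer anomaly = -190.739 + 3.93 = -186.809 mGal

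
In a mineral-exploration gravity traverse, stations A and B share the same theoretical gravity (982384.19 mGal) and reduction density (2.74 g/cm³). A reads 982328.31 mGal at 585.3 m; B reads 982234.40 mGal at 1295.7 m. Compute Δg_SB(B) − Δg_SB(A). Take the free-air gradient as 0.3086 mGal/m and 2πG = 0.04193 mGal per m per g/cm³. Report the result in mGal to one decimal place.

43.7

Δg_SB(A) = 982328.31 − 982384.19 + 0.3086×585.3 − 0.04193×2.74×585.3 = 57.50 mGal
Δg_SB(B) = 982234.40 − 982384.19 + 0.3086×1295.7 − 0.04193×2.74×1295.7 = 101.20 mGal
Difference = 101.20 − (57.50) = 43.70 mGal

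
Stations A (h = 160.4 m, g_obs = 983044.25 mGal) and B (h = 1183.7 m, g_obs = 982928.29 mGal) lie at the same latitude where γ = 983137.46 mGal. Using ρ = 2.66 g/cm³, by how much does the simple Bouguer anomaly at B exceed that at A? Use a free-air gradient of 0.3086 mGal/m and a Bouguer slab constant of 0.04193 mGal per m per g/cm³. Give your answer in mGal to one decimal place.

85.7

Δg_SB(A) = 983044.25 − 983137.46 + 0.3086×160.4 − 0.04193×2.66×160.4 = -61.60 mGal
Δg_SB(B) = 982928.29 − 983137.46 + 0.3086×1183.7 − 0.04193×2.66×1183.7 = 24.10 mGal
Difference = 24.10 − (-61.60) = 85.70 mGal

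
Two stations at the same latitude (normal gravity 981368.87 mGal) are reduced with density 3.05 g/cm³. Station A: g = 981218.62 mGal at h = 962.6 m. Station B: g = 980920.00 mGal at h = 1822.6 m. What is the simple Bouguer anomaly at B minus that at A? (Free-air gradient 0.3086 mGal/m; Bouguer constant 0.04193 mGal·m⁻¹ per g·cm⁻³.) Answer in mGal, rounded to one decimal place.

Δg_SB(A) = 981218.62 − 981368.87 + 0.3086×962.6 − 0.04193×3.05×962.6 = 23.70 mGal
Δg_SB(B) = 980920.00 − 981368.87 + 0.3086×1822.6 − 0.04193×3.05×1822.6 = -119.50 mGal
Difference = -119.50 − (23.70) = -143.20 mGal

-143.2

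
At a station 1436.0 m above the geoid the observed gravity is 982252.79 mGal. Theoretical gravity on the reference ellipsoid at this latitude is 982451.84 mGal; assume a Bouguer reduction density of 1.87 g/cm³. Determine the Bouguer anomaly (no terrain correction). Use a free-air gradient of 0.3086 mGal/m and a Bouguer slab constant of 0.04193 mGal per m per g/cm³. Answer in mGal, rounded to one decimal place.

Free-air correction = 0.3086 × 1436.0 = 443.15 mGal
Free-air anomaly = 982252.79 − 982451.84 + (443.15) = 244.10 mGal
Bouguer slab correction = 0.04193 × 1.87 × 1436.0 = 112.60 mGal
Simple Bouguer anomaly = 244.10 − (112.60) = 131.50 mGal

131.5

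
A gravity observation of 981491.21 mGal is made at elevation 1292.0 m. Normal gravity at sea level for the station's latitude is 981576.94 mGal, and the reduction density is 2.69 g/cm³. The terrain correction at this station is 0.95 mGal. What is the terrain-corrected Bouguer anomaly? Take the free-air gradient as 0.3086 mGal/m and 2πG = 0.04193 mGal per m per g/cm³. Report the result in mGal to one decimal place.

Free-air correction = 0.3086 × 1292.0 = 398.71 mGal
Free-air anomaly = 981491.21 − 981576.94 + (398.71) = 312.98 mGal
Bouguer slab correction = 0.04193 × 2.69 × 1292.0 = 145.73 mGal
Simple Bouguer anomaly = 312.98 − (145.73) = 167.25 mGal
Complete Bouguer anomaly = 167.25 + 0.95 = 168.20 mGal

168.2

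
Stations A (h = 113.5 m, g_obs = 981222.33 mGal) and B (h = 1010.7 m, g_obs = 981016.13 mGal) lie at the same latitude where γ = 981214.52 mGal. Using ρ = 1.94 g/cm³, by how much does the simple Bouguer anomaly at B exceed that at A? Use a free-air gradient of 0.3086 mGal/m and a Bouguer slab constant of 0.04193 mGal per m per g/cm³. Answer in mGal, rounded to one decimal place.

Δg_SB(A) = 981222.33 − 981214.52 + 0.3086×113.5 − 0.04193×1.94×113.5 = 33.60 mGal
Δg_SB(B) = 981016.13 − 981214.52 + 0.3086×1010.7 − 0.04193×1.94×1010.7 = 31.30 mGal
Difference = 31.30 − (33.60) = -2.30 mGal

-2.3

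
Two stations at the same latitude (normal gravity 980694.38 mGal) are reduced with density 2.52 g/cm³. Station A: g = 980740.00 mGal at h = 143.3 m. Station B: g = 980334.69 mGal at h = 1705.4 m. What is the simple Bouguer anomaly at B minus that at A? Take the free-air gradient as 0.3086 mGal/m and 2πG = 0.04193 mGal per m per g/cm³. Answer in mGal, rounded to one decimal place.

-88.3

Δg_SB(A) = 980740.00 − 980694.38 + 0.3086×143.3 − 0.04193×2.52×143.3 = 74.70 mGal
Δg_SB(B) = 980334.69 − 980694.38 + 0.3086×1705.4 − 0.04193×2.52×1705.4 = -13.60 mGal
Difference = -13.60 − (74.70) = -88.30 mGal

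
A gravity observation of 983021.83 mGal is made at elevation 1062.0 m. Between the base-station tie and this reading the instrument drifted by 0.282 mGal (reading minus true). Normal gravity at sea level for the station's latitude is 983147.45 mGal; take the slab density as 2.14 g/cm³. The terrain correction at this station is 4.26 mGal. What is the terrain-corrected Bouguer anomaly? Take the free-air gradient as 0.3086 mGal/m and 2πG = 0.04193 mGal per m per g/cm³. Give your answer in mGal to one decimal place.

110.8

Drift-corrected reading = 983021.83 − (0.282) = 983021.548 mGal
Free-air correction = 0.3086 × 1062.0 = 327.73 mGal
Free-air anomaly = 983021.548 − 983147.45 + (327.73) = 201.828 mGal
Bouguer slab correction = 0.04193 × 2.14 × 1062.0 = 95.29 mGal
Simple Bouguer anomaly = 201.828 − (95.29) = 106.538 mGal
Complete Bouguer anomaly = 106.538 + 4.26 = 110.798 mGal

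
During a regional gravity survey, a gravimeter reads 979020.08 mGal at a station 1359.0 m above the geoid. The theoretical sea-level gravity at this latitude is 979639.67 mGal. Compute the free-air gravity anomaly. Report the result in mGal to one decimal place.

-200.2

Free-air correction = 0.3086 × 1359.0 = 419.39 mGal
Free-air anomaly = 979020.08 − 979639.67 + (419.39) = -200.20 mGal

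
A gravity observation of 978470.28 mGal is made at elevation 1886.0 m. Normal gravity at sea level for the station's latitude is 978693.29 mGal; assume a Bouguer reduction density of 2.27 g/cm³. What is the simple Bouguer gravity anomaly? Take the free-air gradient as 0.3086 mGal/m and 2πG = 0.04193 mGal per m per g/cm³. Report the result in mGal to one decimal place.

Free-air correction = 0.3086 × 1886.0 = 582.02 mGal
Free-air anomaly = 978470.28 − 978693.29 + (582.02) = 359.01 mGal
Bouguer slab correction = 0.04193 × 2.27 × 1886.0 = 179.51 mGal
Simple Bouguer anomaly = 359.01 − (179.51) = 179.50 mGal

179.5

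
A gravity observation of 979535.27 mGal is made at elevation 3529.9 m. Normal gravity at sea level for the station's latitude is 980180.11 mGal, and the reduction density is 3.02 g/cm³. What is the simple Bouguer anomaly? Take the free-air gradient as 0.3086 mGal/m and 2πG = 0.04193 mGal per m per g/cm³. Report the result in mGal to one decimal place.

-2.5

Free-air correction = 0.3086 × 3529.9 = 1089.33 mGal
Free-air anomaly = 979535.27 − 980180.11 + (1089.33) = 444.49 mGal
Bouguer slab correction = 0.04193 × 3.02 × 3529.9 = 446.99 mGal
Simple Bouguer anomaly = 444.49 − (446.99) = -2.50 mGal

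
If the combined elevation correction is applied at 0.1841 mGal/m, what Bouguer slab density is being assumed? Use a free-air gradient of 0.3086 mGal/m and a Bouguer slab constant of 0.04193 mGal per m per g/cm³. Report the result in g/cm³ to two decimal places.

2.97

0.1841 = 0.3086 − 0.04193 × ρ
ρ = (0.3086 − 0.1841) / 0.04193 = 2.97 g/cm³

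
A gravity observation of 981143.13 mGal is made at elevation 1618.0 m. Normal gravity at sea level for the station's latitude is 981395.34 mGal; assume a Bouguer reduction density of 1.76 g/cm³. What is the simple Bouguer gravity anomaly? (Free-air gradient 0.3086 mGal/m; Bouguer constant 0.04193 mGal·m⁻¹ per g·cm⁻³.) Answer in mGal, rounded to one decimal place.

127.7

Free-air correction = 0.3086 × 1618.0 = 499.31 mGal
Free-air anomaly = 981143.13 − 981395.34 + (499.31) = 247.10 mGal
Bouguer slab correction = 0.04193 × 1.76 × 1618.0 = 119.40 mGal
Simple Bouguer anomaly = 247.10 − (119.40) = 127.70 mGal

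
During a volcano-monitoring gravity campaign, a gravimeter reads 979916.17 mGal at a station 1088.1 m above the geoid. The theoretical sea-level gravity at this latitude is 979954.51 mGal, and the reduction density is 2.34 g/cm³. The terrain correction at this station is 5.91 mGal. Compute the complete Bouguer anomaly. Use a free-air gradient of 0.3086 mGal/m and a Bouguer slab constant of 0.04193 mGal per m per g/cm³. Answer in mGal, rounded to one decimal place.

Free-air correction = 0.3086 × 1088.1 = 335.79 mGal
Free-air anomaly = 979916.17 − 979954.51 + (335.79) = 297.45 mGal
Bouguer slab correction = 0.04193 × 2.34 × 1088.1 = 106.76 mGal
Simple Bouguer anomaly = 297.45 − (106.76) = 190.69 mGal
Complete Bouguer anomaly = 190.69 + 5.91 = 196.60 mGal

196.6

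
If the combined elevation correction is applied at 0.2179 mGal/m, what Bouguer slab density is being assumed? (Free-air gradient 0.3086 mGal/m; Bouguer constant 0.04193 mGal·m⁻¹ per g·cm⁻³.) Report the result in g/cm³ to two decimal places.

2.16

0.2179 = 0.3086 − 0.04193 × ρ
ρ = (0.3086 − 0.2179) / 0.04193 = 2.16 g/cm³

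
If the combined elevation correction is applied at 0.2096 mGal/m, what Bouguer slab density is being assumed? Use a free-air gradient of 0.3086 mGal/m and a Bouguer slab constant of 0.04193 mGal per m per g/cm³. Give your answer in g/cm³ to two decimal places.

2.36

0.2096 = 0.3086 − 0.04193 × ρ
ρ = (0.3086 − 0.2096) / 0.04193 = 2.36 g/cm³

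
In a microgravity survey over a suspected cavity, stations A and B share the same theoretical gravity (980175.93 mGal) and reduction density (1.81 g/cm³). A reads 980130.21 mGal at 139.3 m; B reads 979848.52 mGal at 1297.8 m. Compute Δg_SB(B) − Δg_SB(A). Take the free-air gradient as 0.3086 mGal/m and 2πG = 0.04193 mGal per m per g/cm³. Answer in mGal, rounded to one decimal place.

Δg_SB(A) = 980130.21 − 980175.93 + 0.3086×139.3 − 0.04193×1.81×139.3 = -13.30 mGal
Δg_SB(B) = 979848.52 − 980175.93 + 0.3086×1297.8 − 0.04193×1.81×1297.8 = -25.40 mGal
Difference = -25.40 − (-13.30) = -12.10 mGal

-12.1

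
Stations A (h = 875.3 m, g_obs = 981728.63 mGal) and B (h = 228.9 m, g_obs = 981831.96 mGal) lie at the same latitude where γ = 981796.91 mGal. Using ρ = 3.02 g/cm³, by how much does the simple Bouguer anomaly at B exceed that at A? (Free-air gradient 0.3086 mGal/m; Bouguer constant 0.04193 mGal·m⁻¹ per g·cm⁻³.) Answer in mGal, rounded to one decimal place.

Δg_SB(A) = 981728.63 − 981796.91 + 0.3086×875.3 − 0.04193×3.02×875.3 = 91.00 mGal
Δg_SB(B) = 981831.96 − 981796.91 + 0.3086×228.9 − 0.04193×3.02×228.9 = 76.70 mGal
Difference = 76.70 − (91.00) = -14.30 mGal

-14.3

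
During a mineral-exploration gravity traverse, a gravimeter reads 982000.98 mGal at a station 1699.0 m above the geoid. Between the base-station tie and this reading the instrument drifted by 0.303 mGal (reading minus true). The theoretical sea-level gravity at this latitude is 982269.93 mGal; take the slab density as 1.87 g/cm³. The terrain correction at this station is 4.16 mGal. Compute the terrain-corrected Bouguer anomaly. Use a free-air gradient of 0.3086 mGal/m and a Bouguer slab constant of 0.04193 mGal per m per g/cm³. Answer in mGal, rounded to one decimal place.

126.0

Drift-corrected reading = 982000.98 − (0.303) = 982000.677 mGal
Free-air correction = 0.3086 × 1699.0 = 524.31 mGal
Free-air anomaly = 982000.677 − 982269.93 + (524.31) = 255.057 mGal
Bouguer slab correction = 0.04193 × 1.87 × 1699.0 = 133.22 mGal
Simple Bouguer anomaly = 255.057 − (133.22) = 121.837 mGal
Complete Bouguer anomaly = 121.837 + 4.16 = 125.997 mGal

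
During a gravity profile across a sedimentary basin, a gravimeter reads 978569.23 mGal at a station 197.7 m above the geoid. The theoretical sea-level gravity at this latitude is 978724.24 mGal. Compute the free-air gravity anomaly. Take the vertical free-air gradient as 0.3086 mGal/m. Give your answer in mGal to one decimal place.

-94.0

Free-air correction = 0.3086 × 197.7 = 61.01 mGal
Free-air anomaly = 978569.23 − 978724.24 + (61.01) = -94.00 mGal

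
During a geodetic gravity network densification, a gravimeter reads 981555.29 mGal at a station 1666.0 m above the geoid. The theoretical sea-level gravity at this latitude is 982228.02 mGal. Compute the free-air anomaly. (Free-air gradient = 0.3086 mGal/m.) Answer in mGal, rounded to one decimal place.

Free-air correction = 0.3086 × 1666.0 = 514.13 mGal
Free-air anomaly = 981555.29 − 982228.02 + (514.13) = -158.60 mGal

-158.6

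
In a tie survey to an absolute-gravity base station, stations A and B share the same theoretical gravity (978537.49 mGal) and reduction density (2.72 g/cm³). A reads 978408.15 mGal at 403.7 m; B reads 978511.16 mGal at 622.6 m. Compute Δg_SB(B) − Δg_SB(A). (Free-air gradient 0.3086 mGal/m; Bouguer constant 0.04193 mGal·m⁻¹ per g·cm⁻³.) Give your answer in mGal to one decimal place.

145.6

Δg_SB(A) = 978408.15 − 978537.49 + 0.3086×403.7 − 0.04193×2.72×403.7 = -50.80 mGal
Δg_SB(B) = 978511.16 − 978537.49 + 0.3086×622.6 − 0.04193×2.72×622.6 = 94.80 mGal
Difference = 94.80 − (-50.80) = 145.60 mGal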